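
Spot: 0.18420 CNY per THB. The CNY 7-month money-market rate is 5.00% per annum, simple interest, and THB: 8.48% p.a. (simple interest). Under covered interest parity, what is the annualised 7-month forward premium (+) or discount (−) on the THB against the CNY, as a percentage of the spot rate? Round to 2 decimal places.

-3.32%

T = 7/12 years.
CIP forward (CNY per THB) = 0.1842 × 1.0291667/1.0494667 = 0.18063699.
Annualised premium = (F − S)/S × (1/T) = (0.18063699 − 0.1842)/0.1842 ÷ (7/12) = -3.32%.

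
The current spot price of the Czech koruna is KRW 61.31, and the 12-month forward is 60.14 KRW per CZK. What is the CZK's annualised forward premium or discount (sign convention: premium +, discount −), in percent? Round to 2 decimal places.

-1.91%

T = 1 year.
Period premium: (60.14 − 61.31)/61.31 = -0.0190833.
Annualise by dividing by T: -0.0190833 / 1 = -0.019083 → -1.91%.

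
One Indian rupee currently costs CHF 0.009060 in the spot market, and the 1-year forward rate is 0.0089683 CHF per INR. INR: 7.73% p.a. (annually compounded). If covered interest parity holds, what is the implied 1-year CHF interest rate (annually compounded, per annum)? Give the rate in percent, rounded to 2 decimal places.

6.64%

T = 1 year.
CIP gives F = S · g_CHF/g_INR, so g_CHF/g_INR = 0.0089683/0.00906 = 0.9898786.
INR growth factor: (1 + 0.0773)^1 = 1.077300.
Hence g_CHF = 1.0663962.
r = 1.0663962^(1/1) − 1 = 0.066396 → 6.64%.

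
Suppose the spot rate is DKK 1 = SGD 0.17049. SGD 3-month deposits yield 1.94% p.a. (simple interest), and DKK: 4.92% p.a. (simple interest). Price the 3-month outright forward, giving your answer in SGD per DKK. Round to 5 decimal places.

T = 3/12 years.
SGD accumulates by 1 + 0.0194×3/12 = 1.004850.
Growth of 1 DKK over T: 1 + 0.0492×3/12 = 1.012300.
CIP: F = S · (grow SGD)/(grow DKK) = 0.17049 × 1.004850/1.012300 = 0.1692353 SGD per DKK.

0.16924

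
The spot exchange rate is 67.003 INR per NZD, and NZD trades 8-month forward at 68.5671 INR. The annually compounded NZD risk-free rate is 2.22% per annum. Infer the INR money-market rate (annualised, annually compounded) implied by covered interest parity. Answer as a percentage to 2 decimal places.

5.82%

T = 8/12 years.
CIP gives F = S · g_INR/g_NZD, so g_INR/g_NZD = 68.5671/67.003 = 1.0233437.
The NZD side grows by (1 + 0.0222)^(8/12) = 1.0147458.
That pins the INR growth at 1.0384337.
Annualise: 1.0384337^(12/8) − 1 = 0.058201 = 5.82%.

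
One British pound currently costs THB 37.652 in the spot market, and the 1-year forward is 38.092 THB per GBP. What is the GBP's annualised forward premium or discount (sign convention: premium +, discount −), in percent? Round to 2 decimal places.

T = 1 year.
GBP trades forward at +1.16860% vs spot over the period.
Annualise by dividing by T: 0.0116860 / 1 = 0.011686 → 1.17%.

+1.17%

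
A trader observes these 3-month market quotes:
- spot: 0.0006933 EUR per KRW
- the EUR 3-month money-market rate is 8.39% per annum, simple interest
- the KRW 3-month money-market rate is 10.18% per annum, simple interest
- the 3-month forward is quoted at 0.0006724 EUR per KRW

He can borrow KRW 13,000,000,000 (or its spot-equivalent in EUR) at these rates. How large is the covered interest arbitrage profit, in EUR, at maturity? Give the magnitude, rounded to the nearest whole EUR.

EUR 238,282

T = 3/12 years.
Keep in KRW, deliver into the forward: 13,000,000,000·1.025450·0.0006724 = EUR 8,963,663.54.
Swap to EUR now, deposit: 13,000,000,000·0.0006933·1.020975 = EUR 9,201,945.58.
The quoted forward undervalues KRW, so borrow KRW, convert to EUR at spot, deposit the EUR at 8.39%, and buy KRW forward at 0.0006724 to cover the loan.
The gap between the two covered legs is EUR 238,282.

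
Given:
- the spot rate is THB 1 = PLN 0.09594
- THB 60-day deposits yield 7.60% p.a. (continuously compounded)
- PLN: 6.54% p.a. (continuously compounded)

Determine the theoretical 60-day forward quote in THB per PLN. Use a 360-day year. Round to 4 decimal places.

10.4416

T = 60/360 years.
PLN accumulates by e^(0.0654×60/360) = 1.01095962.
THB growth factor: e^(0.0760×60/360) = 1.01274723.
CIP: F = S · (grow PLN)/(grow THB) = 0.09594 × 1.01095962/1.01274723 = 0.095770655 PLN per THB.
Quoted the other way: 1/0.095770655 = 10.4416 THB per PLN.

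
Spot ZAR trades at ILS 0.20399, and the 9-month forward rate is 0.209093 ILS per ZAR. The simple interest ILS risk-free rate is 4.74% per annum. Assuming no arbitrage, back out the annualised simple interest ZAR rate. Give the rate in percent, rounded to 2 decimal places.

1.37%

T = 9/12 years.
By CIP, F/S equals the ILS-to-ZAR growth ratio: 0.209093/0.20399 = 1.0250159.
ILS growth factor: 1 + 0.0474×9/12 = 1.035550.
That pins the ZAR growth at 1.010277.
r = (1.010277 − 1)/(9/12) = 0.013703 → 1.37%.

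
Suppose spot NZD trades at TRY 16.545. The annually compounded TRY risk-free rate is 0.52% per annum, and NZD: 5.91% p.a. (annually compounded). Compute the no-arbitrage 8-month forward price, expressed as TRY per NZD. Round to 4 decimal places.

15.9788

T = 8/12 years.
TRY accumulates by (1 + 0.0052)^(8/12) = 1.00346367.
NZD accumulates by (1 + 0.0591)^(8/12) = 1.03902177.
Forward (TRY per NZD) = 16.545 × 1.00346367 / 1.03902177 = 15.978786.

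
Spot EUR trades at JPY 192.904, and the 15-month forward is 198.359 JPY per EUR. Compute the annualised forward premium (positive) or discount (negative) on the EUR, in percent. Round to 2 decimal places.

+2.26%

T = 15/12 years.
Period premium: (198.359 − 192.904)/192.904 = 0.0282783.
Per annum: 0.0282783 / (15/12) = 0.022623 = 2.26%.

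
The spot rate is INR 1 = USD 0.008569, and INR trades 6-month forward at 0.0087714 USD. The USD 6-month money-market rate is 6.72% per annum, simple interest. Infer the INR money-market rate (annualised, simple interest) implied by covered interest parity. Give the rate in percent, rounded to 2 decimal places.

T = 6/12 years.
CIP gives F = S · g_USD/g_INR, so g_USD/g_INR = 0.0087714/0.008569 = 1.0236200.
The USD side grows by 1 + 0.0672×6/12 = 1.033600.
That pins the INR growth at 1.0097497.
(1.0097497 − 1)/T = 0.019499, i.e. 1.95%.

1.95%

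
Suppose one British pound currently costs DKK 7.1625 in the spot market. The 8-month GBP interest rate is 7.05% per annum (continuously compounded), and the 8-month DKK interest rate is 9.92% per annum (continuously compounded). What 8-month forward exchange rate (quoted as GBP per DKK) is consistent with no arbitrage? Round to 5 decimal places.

0.13697

T = 8/12 years.
DKK growth factor: e^(0.0992×8/12) = 1.0683692.
Growth of 1 GBP over T: e^(0.0705×8/12) = 1.048122.
Forward (DKK per GBP) = 7.1625 × 1.0683692 / 1.048122 = 7.300862.
Invert for GBP per DKK: 1 / 7.300862 = 0.13697.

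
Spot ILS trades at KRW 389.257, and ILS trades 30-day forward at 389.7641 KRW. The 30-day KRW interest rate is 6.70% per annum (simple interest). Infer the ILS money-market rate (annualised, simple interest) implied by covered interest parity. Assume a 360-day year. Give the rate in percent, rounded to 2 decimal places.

5.13%

T = 30/360 years.
F/S = 389.7641/389.257 = 1.0013027 = (growth of KRW) / (growth of ILS).
The KRW side grows by 1 + 0.0670×30/360 = 1.0055833.
Hence g_ILS = 1.004275.
r = (1.004275 − 1)/(30/360) = 0.051300 → 5.13%.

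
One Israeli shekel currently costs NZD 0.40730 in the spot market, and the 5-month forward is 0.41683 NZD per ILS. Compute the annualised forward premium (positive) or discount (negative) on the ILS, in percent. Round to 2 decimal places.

+5.62%

T = 5/12 years.
(F − S)/S = (0.41683 − 0.4073)/0.4073 = 0.0233980.
Annualise by dividing by T: 0.0233980 / (5/12) = 0.056155 → 5.62%.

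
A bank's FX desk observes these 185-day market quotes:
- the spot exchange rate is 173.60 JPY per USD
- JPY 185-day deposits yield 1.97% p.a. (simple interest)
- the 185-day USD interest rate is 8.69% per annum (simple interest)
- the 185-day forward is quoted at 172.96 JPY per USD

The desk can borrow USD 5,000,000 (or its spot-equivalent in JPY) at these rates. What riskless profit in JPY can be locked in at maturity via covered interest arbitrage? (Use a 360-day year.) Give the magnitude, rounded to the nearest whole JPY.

JPY 26,632,031

T = 185/360 years.
Route A — deposit USD, sell forward: 5,000,000 × 1.04465694444 × 172.96 = JPY 903,419,325.55.
Route B — convert at spot, deposit JPY: 5,000,000 × 173.60 × 1.01012361111 = JPY 876,787,294.44.
The quoted forward overvalues USD, so borrow JPY, buy USD at spot, deposit the USD at 8.69%, and sell the proceeds forward at 172.96.
Profit = 903,419,325.55 − 876,787,294.44 = JPY 26,632,031.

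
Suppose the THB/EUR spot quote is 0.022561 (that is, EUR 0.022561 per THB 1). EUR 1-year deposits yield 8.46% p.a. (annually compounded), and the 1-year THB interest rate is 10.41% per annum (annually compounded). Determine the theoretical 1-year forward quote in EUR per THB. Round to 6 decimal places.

0.022163

T = 1 year.
EUR accumulates by (1 + 0.0846)^1 = 1.084600.
THB accumulates by (1 + 0.1041)^1 = 1.104100.
So F = 0.022561 × 1.084600 / 1.104100 = 0.02216254 (EUR/THB).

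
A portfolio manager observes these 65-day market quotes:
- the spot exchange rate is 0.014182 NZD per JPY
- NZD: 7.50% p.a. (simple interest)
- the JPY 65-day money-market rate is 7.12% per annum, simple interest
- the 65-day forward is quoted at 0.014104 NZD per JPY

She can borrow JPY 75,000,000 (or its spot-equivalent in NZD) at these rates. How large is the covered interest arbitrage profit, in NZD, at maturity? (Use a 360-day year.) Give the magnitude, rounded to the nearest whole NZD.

T = 65/360 years.
Invest the JPY and cover forward: 75,000,000 × 1.012855556 × 0.014104 = NZD 1,071,398.61.
Convert at spot and invest in NZD: 75,000,000 × 0.014182 × 1.013541667 = NZD 1,078,053.59.
The quoted forward undervalues JPY, so borrow JPY, convert to NZD at spot, deposit the NZD at 7.50%, and buy JPY forward at 0.014104 to cover the loan.
Arbitrage profit = |1,071,398.61 − 1,078,053.59| = NZD 6,655.

NZD 6,655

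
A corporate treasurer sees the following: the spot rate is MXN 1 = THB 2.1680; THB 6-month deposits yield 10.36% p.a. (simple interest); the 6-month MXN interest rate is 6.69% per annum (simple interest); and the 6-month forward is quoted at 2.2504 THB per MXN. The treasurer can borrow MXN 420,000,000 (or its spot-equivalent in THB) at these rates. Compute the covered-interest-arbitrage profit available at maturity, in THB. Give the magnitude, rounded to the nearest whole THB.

THB 19,056,862

T = 6/12 years.
Route A — deposit MXN, sell forward: 420,000,000 × 1.033450 × 2.2504 = THB 976,783,869.60.
Route B — convert at spot, deposit THB: 420,000,000 × 2.1680 × 1.051800 = THB 957,727,008.00.
The quoted forward overvalues MXN, so borrow THB, buy MXN at spot, deposit the MXN at 6.69%, and sell the proceeds forward at 2.2504.
Profit = 976,783,869.60 − 957,727,008.00 = THB 19,056,862.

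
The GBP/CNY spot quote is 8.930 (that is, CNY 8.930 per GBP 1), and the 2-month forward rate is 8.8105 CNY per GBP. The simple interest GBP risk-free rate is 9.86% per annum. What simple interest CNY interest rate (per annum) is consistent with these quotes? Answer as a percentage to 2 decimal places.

1.70%

T = 2/12 years.
CIP gives F = S · g_CNY/g_GBP, so g_CNY/g_GBP = 8.8105/8.93 = 0.9866181.
The GBP side grows by 1 + 0.0986×2/12 = 1.0164333.
Hence g_CNY = 1.0028315.
(1.0028315 − 1)/T = 0.016989, i.e. 1.70%.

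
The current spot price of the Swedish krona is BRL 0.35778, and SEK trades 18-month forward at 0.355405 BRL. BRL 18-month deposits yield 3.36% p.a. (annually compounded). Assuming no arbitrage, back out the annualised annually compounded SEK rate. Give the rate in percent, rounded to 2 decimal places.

3.82%

T = 18/12 years.
CIP gives F = S · g_BRL/g_SEK, so g_BRL/g_SEK = 0.355405/0.35778 = 0.9933618.
BRL growth factor: (1 + 0.0336)^(18/12) = 1.050821.
Hence g_SEK = 1.0578432.
r = 1.0578432^(12/18) − 1 = 0.038200 → 3.82%.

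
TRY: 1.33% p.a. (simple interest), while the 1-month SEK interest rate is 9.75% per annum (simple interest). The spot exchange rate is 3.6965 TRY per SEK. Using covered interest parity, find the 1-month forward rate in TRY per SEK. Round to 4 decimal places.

3.6708

T = 1/12 years.
Growth of 1 TRY over T: 1 + 0.0133×1/12 = 1.0011083.
SEK growth factor: 1 + 0.0975×1/12 = 1.008125.
So F = 3.6965 × 1.0011083 / 1.008125 = 3.670772 (TRY/SEK).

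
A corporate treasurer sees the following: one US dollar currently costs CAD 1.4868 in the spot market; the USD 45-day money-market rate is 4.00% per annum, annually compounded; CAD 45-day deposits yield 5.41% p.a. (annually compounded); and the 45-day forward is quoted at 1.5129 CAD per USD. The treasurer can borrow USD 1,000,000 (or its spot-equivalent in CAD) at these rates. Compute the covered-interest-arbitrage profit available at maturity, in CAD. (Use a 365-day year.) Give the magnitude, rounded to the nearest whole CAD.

CAD 23,744

T = 45/365 years.
Route A — deposit USD, sell forward: 1,000,000 × 1.00484714 × 1.5129 = CAD 1,520,233.24.
Route B — convert at spot, deposit CAD: 1,000,000 × 1.4868 × 1.00651684 = CAD 1,496,489.24.
The quoted forward overvalues USD, so borrow CAD, buy USD at spot, deposit the USD at 4.00%, and sell the proceeds forward at 1.5129.
Arbitrage profit = |1,520,233.24 − 1,496,489.24| = CAD 23,744.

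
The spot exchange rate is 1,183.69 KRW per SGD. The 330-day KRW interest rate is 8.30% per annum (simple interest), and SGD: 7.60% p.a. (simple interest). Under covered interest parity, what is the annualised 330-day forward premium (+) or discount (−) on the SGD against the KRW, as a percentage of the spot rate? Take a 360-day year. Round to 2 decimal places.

+0.65%

T = 330/360 years.
F = S · g_KRW/g_SGD = 1183.69 × 1.0760833/1.0696667 = 1190.79059.
Annualised premium = (F − S)/S × (1/T) = (1190.79059 − 1183.69)/1183.69 ÷ (330/360) = 0.65%.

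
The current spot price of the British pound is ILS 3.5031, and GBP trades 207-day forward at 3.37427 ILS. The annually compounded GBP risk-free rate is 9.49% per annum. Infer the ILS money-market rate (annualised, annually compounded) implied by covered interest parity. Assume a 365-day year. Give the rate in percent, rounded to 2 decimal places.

T = 207/365 years.
CIP gives F = S · g_ILS/g_GBP, so g_ILS/g_GBP = 3.37427/3.5031 = 0.9632240.
The GBP side grows by (1 + 0.0949)^(207/365) = 1.0527619.
So the ILS growth factor = 1.0140455.
Annualise: 1.0140455^(365/207) − 1 = 0.024899 = 2.49%.

2.49%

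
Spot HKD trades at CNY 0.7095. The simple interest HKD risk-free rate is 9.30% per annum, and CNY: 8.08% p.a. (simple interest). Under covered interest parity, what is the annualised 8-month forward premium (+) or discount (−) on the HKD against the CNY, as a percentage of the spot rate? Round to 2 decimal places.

T = 8/12 years.
CIP forward (CNY per HKD) = 0.7095 × 1.0538667/1.062000 = 0.7040663.
(F − S)/S ÷ T = (0.7040663 − 0.7095)/0.7095/(8/12) = -0.011488 → -1.15%.

-1.15%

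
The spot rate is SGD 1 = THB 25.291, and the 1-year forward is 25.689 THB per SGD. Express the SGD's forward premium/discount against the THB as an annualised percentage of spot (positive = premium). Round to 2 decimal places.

T = 1 year.
Period premium: (25.689 − 25.291)/25.291 = 0.0157368.
Per annum: 0.0157368 / 1 = 0.015737 = 1.57%.

+1.57%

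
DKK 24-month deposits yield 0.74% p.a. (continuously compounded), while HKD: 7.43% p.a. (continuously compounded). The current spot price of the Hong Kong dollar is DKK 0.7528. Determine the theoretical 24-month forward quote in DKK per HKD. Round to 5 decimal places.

0.65852

T = 2 years.
DKK growth factor: e^(0.0074×2) = 1.0149101.
HKD growth factor: e^(0.0743×2) = 1.1602088.
CIP: F = S · (grow DKK)/(grow HKD) = 0.7528 × 1.0149101/1.1602088 = 0.6585231 DKK per HKD.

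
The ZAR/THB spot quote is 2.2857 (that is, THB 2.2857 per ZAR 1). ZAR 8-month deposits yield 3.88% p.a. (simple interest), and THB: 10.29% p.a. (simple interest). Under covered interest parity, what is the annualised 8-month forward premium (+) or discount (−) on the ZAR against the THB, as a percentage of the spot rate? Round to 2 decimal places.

T = 8/12 years.
CIP forward (THB per ZAR) = 2.2857 × 1.068600/1.0258667 = 2.3809127.
Annualised premium = (F − S)/S × (1/T) = (2.3809127 − 2.2857)/2.2857 ÷ (8/12) = 6.25%.

+6.25%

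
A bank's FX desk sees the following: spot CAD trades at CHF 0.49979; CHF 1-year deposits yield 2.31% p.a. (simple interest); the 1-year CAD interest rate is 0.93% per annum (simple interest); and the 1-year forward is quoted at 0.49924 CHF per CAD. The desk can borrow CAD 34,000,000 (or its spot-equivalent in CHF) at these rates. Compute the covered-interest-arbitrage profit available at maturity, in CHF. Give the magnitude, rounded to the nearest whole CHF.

T = 1 year.
Invest the CAD and cover forward: 34,000,000 × 1.009300 × 0.49924 = CHF 17,132,019.69.
Convert at spot and invest in CHF: 34,000,000 × 0.49979 × 1.023100 = CHF 17,385,395.07.
The quoted forward undervalues CAD, so borrow CAD, convert to CHF at spot, deposit the CHF at 2.31%, and buy CAD forward at 0.49924 to cover the loan.
Profit = 17,385,395.07 − 17,132,019.69 = CHF 253,375.

CHF 253,375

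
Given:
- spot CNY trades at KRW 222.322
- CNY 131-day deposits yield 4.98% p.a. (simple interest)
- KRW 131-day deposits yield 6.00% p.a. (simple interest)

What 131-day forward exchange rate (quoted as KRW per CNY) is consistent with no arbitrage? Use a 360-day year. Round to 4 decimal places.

223.1325

T = 131/360 years.
Growth of 1 KRW over T: 1 + 0.0600×131/360 = 1.021833333.
Growth of 1 CNY over T: 1 + 0.0498×131/360 = 1.018121667.
CIP: F = S · (grow KRW)/(grow CNY) = 222.322 × 1.021833333/1.018121667 = 223.132497 KRW per CNY.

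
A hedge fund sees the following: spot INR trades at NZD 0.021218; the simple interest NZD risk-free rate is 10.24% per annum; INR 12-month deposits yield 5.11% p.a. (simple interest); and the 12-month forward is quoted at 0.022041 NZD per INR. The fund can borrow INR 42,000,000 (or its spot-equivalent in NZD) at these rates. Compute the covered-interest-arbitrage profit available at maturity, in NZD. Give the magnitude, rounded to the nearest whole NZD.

T = 1 year.
Route A — deposit INR, sell forward: 42,000,000 × 1.051100 × 0.022041 = NZD 973,026.39.
Route B — convert at spot, deposit NZD: 42,000,000 × 0.021218 × 1.102400 = NZD 982,410.37.
The quoted forward undervalues INR, so borrow INR, convert to NZD at spot, deposit the NZD at 10.24%, and buy INR forward at 0.022041 to cover the loan.
Profit = 982,410.37 − 973,026.39 = NZD 9,384.

NZD 9,384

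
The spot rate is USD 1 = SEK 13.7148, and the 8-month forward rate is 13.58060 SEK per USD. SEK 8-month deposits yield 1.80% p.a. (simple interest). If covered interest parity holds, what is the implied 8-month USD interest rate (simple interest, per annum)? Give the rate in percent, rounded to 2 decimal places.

3.30%

T = 8/12 years.
F/S = 13.5806/13.7148 = 0.9902150 = (growth of SEK) / (growth of USD).
The SEK side grows by 1 + 0.0180×8/12 = 1.012000.
That pins the USD growth at 1.0220003.
(1.0220003 − 1)/T = 0.033000, i.e. 3.30%.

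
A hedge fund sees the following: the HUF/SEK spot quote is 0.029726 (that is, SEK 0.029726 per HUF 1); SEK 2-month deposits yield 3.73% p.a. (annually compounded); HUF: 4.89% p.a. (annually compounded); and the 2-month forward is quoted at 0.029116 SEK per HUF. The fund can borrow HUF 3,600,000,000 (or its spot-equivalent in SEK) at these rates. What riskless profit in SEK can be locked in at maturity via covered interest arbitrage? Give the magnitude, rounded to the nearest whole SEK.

T = 2/12 years.
Route A — deposit HUF, sell forward: 3,600,000,000 × 1.00798874038 × 0.029116 = SEK 105,654,960.59.
Route B — convert at spot, deposit SEK: 3,600,000,000 × 0.029726 × 1.00612219507 = SEK 107,668,758.13.
The quoted forward undervalues HUF, so borrow HUF, convert to SEK at spot, deposit the SEK at 3.73%, and buy HUF forward at 0.029116 to cover the loan.
Profit = 107,668,758.13 − 105,654,960.59 = SEK 2,013,798.

SEK 2,013,798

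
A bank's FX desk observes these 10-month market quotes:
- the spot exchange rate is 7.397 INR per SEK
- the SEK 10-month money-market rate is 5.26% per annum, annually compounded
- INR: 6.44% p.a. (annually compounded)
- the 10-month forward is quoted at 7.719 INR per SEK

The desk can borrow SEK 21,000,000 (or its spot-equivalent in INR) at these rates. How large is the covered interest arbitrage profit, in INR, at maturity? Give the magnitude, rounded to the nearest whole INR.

T = 10/12 years.
Route A — deposit SEK, sell forward: 21,000,000 × 1.04364501909 × 7.719 = INR 169,173,813.95.
Route B — convert at spot, deposit INR: 21,000,000 × 7.397 × 1.05338562684 = INR 163,629,763.12.
The quoted forward overvalues SEK, so borrow INR, buy SEK at spot, deposit the SEK at 5.26%, and sell the proceeds forward at 7.719.
The gap between the two covered legs is INR 5,544,051.

INR 5,544,051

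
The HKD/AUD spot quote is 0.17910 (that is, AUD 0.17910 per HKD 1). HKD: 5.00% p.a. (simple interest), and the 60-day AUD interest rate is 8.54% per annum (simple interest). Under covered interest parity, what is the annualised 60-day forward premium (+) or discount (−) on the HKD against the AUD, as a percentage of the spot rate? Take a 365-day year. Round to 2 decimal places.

T = 60/365 years.
No-arbitrage forward: 0.1791 × 1.0140384 / 1.0082192 = 0.18013372 AUD/HKD.
(F − S)/S ÷ T = (0.18013372 − 0.1791)/0.1791/(60/365) = 0.035111 → 3.51%.

+3.51%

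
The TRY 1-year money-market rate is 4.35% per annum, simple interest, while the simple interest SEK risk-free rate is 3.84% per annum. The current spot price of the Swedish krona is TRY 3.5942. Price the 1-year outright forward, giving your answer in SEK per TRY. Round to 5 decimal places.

T = 1 year.
TRY accumulates by 1 + 0.0435×1 = 1.043500.
Growth of 1 SEK over T: 1 + 0.0384×1 = 1.038400.
CIP: F = S · (grow TRY)/(grow SEK) = 3.5942 × 1.043500/1.038400 = 3.611853 TRY per SEK.
Invert for SEK per TRY: 1 / 3.611853 = 0.27687.

0.27687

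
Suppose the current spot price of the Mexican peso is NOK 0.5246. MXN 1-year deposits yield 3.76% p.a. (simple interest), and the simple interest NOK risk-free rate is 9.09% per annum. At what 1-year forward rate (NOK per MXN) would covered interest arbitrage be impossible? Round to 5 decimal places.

T = 1 year.
NOK growth factor: 1 + 0.0909×1 = 1.090900.
MXN growth factor: 1 + 0.0376×1 = 1.037600.
So F = 0.5246 × 1.090900 / 1.037600 = 0.5515479 (NOK/MXN).

0.55155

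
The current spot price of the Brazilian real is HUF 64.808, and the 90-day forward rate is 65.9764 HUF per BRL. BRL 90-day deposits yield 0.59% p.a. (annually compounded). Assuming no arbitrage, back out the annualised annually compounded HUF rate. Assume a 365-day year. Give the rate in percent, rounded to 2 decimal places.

T = 90/365 years.
CIP gives F = S · g_HUF/g_BRL, so g_HUF/g_BRL = 65.9764/64.808 = 1.0180286.
The BRL side grows by (1 + 0.0059)^(90/365) = 1.0014516.
That pins the HUF growth at 1.0195064.
r = 1.0195064^(365/90) − 1 = 0.081499 → 8.15%.

8.15%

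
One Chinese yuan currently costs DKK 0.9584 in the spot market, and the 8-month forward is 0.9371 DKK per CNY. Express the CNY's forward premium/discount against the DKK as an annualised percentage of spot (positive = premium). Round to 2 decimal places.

-3.33%

T = 8/12 years.
Period premium: (0.9371 − 0.9584)/0.9584 = -0.0222245.
×(1/T) gives -3.33% p.a.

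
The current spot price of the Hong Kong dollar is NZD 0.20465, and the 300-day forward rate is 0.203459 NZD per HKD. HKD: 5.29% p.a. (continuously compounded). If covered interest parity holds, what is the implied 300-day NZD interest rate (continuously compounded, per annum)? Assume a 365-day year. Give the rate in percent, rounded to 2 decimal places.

4.58%

T = 300/365 years.
By CIP, F/S equals the NZD-to-HKD growth ratio: 0.203459/0.20465 = 0.9941803.
The HKD side grows by e^(0.0529×300/365) = 1.0444385.
So the NZD growth factor = 1.0383602.
r = ln(1.0383602)/(300/365) = 0.045799 → 4.58%.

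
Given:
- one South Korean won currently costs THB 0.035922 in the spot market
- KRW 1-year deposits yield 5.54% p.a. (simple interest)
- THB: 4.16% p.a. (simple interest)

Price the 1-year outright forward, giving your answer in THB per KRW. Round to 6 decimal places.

0.035452

T = 1 year.
THB accumulates by 1 + 0.0416×1 = 1.041600.
Growth of 1 KRW over T: 1 + 0.0554×1 = 1.055400.
Forward (THB per KRW) = 0.035922 × 1.041600 / 1.055400 = 0.03545230.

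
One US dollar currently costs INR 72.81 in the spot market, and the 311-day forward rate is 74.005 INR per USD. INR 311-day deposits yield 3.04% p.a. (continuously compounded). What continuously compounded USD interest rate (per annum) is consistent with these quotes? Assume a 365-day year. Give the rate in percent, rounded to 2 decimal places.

1.13%

T = 311/365 years.
By CIP, F/S equals the INR-to-USD growth ratio: 74.005/72.81 = 1.0164126.
The INR side grows by e^(0.0304×311/365) = 1.0262408.
Hence g_USD = 1.0096695.
Take logs: ln 1.0096695 / (311/365) = 0.011294, so 1.13%.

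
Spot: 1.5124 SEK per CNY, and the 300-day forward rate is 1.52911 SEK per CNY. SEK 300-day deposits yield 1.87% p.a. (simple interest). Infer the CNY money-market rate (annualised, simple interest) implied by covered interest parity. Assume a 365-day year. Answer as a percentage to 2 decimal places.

0.52%

T = 300/365 years.
F/S = 1.52911/1.5124 = 1.0110487 = (growth of SEK) / (growth of CNY).
SEK growth factor: 1 + 0.0187×300/365 = 1.0153699.
Hence g_CNY = 1.004274.
r = (1.004274 − 1)/(300/365) = 0.005200 → 0.52%.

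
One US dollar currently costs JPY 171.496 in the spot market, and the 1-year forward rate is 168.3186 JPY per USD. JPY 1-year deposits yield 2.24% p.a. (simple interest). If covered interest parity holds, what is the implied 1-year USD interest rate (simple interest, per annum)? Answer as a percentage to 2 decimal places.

T = 1 year.
F/S = 168.3186/171.496 = 0.9814725 = (growth of JPY) / (growth of USD).
JPY growth factor: 1 + 0.0224×1 = 1.022400.
Hence g_USD = 1.0417001.
r = (1.0417001 − 1)/1 = 0.041700 → 4.17%.

4.17%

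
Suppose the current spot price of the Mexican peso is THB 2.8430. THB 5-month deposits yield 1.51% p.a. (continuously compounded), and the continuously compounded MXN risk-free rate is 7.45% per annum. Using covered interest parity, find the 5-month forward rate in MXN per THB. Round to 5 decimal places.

0.36056

T = 5/12 years.
THB growth factor: e^(0.0151×5/12) = 1.0063115.
MXN accumulates by e^(0.0745×5/12) = 1.0315285.
So F = 2.843 × 1.0063115 / 1.0315285 = 2.773499 (THB/MXN).
Quoted the other way: 1/2.773499 = 0.36056 MXN per THB.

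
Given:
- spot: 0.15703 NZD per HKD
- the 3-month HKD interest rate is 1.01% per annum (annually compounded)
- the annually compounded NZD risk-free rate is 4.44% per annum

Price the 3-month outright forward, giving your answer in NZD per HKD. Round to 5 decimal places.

0.15835

T = 3/12 years.
NZD growth factor: (1 + 0.0444)^(3/12) = 1.0109198.
HKD growth factor: (1 + 0.0101)^(3/12) = 1.0025155.
So F = 0.15703 × 1.0109198 / 1.0025155 = 0.1583464 (NZD/HKD).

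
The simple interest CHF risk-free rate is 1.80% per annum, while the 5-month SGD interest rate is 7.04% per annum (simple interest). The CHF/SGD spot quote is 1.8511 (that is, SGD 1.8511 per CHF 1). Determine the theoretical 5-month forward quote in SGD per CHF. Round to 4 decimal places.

1.8912

T = 5/12 years.
SGD growth factor: 1 + 0.0704×5/12 = 1.0293333.
CHF growth factor: 1 + 0.0180×5/12 = 1.007500.
So F = 1.8511 × 1.0293333 / 1.007500 = 1.891215 (SGD/CHF).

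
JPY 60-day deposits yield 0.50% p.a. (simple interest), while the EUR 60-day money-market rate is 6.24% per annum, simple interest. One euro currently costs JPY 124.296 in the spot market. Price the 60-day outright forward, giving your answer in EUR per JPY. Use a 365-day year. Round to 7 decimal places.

T = 60/365 years.
JPY accumulates by 1 + 0.0050×60/365 = 1.0008219.
EUR accumulates by 1 + 0.0624×60/365 = 1.0102575.
So F = 124.296 × 1.0008219 / 1.0102575 = 123.1351 (JPY/EUR).
Invert for EUR per JPY: 1 / 123.1351 = 0.0081212.

0.0081212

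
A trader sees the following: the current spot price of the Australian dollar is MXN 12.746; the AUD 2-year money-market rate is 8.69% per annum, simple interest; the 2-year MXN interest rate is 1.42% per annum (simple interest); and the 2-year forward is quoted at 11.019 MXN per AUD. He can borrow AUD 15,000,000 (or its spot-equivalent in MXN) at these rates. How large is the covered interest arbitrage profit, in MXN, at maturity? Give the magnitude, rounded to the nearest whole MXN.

MXN 2,608,263

T = 2 years.
Route A — deposit AUD, sell forward: 15,000,000 × 1.173800 × 11.019 = MXN 194,011,533.00.
Route B — convert at spot, deposit MXN: 15,000,000 × 12.746 × 1.028400 = MXN 196,619,796.00.
The quoted forward undervalues AUD, so borrow AUD, convert to MXN at spot, deposit the MXN at 1.42%, and buy AUD forward at 11.019 to cover the loan.
Arbitrage profit = |194,011,533.00 − 196,619,796.00| = MXN 2,608,263.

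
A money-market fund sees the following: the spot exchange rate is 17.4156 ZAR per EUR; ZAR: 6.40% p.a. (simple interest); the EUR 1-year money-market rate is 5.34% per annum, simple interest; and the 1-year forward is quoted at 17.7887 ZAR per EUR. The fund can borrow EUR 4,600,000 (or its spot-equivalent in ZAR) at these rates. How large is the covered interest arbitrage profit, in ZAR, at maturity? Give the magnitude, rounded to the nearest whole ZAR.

ZAR 958,724

T = 1 year.
Route A — deposit EUR, sell forward: 4,600,000 × 1.053400 × 17.7887 = ZAR 86,197,636.27.
Route B — convert at spot, deposit ZAR: 4,600,000 × 17.4156 × 1.064000 = ZAR 85,238,912.64.
The quoted forward overvalues EUR, so borrow ZAR, buy EUR at spot, deposit the EUR at 5.34%, and sell the proceeds forward at 17.7887.
The gap between the two covered legs is ZAR 958,724.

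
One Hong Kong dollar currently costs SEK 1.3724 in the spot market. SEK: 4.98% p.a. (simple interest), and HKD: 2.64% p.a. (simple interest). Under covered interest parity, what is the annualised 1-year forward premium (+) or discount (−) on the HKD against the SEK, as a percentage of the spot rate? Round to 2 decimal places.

T = 1 year.
CIP forward (SEK per HKD) = 1.3724 × 1.049800/1.026400 = 1.4036882.
Annualised premium = (F − S)/S × (1/T) = (1.4036882 − 1.3724)/1.3724 ÷ 1 = 2.28%.

+2.28%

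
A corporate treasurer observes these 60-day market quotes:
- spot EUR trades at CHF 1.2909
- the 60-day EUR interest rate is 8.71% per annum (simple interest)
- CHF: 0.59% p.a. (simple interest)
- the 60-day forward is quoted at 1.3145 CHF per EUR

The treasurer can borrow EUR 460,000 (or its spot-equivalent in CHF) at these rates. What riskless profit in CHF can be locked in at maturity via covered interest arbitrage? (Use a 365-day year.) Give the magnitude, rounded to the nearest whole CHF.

CHF 18,938

T = 60/365 years.
Invest the EUR and cover forward: 460,000 × 1.01431781 × 1.3145 = CHF 613,327.55.
Convert at spot and invest in CHF: 460,000 × 1.2909 × 1.00096986 = CHF 594,389.92.
The quoted forward overvalues EUR, so borrow CHF, buy EUR at spot, deposit the EUR at 8.71%, and sell the proceeds forward at 1.3145.
Arbitrage profit = |613,327.55 − 594,389.92| = CHF 18,938.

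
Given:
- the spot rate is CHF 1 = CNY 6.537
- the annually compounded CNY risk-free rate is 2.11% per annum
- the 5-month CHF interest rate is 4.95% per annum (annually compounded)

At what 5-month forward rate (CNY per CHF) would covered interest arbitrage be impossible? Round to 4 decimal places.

6.4627

T = 5/12 years.
CNY accumulates by (1 + 0.0211)^(5/12) = 1.0087382.
CHF growth factor: (1 + 0.0495)^(5/12) = 1.0203348.
So F = 6.537 × 1.0087382 / 1.0203348 = 6.462704 (CNY/CHF).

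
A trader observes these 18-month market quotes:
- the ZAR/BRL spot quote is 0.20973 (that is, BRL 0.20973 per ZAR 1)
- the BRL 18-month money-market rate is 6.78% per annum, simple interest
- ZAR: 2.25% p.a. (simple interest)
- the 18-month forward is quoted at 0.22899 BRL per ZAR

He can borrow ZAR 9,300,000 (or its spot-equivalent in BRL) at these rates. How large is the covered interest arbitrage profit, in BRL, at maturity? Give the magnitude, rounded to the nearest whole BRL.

T = 18/12 years.
Invest the ZAR and cover forward: 9,300,000 × 1.033750 × 0.22899 = BRL 2,201,481.24.
Convert at spot and invest in BRL: 9,300,000 × 0.20973 × 1.101700 = BRL 2,148,853.73.
The quoted forward overvalues ZAR, so borrow BRL, buy ZAR at spot, deposit the ZAR at 2.25%, and sell the proceeds forward at 0.22899.
Profit = 2,201,481.24 − 2,148,853.73 = BRL 52,628.

BRL 52,628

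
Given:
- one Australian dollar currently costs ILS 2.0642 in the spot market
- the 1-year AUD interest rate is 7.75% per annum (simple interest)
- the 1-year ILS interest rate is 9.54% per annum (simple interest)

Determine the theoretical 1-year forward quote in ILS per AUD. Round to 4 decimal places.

2.0985

T = 1 year.
ILS growth factor: 1 + 0.0954×1 = 1.095400.
AUD accumulates by 1 + 0.0775×1 = 1.077500.
Forward (ILS per AUD) = 2.0642 × 1.095400 / 1.077500 = 2.098492.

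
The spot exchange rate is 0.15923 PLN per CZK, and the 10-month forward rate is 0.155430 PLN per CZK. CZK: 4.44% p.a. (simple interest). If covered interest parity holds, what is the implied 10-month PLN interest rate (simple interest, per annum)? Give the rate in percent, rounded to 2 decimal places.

T = 10/12 years.
CIP gives F = S · g_PLN/g_CZK, so g_PLN/g_CZK = 0.15543/0.15923 = 0.9761352.
CZK growth factor: 1 + 0.0444×10/12 = 1.037000.
So the PLN growth factor = 1.0122522.
(1.0122522 − 1)/T = 0.014703, i.e. 1.47%.

1.47%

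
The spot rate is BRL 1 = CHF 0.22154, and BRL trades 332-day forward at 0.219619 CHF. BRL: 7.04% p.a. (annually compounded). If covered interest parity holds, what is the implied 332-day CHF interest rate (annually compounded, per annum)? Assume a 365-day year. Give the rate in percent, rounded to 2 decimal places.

6.02%

T = 332/365 years.
F/S = 0.219619/0.22154 = 0.9913289 = (growth of CHF) / (growth of BRL).
The BRL side grows by (1 + 0.0704)^(332/365) = 1.0638363.
Hence g_CHF = 1.0546117.
Annualise: 1.0546117^(365/332) − 1 = 0.060200 = 6.02%.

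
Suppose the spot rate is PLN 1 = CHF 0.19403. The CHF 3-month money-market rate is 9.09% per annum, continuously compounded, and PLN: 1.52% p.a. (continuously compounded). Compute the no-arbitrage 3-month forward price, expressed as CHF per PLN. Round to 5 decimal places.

T = 3/12 years.
CHF growth factor: e^(0.0909×3/12) = 1.0229852.
PLN growth factor: e^(0.0152×3/12) = 1.0038072.
Forward (CHF per PLN) = 0.19403 × 1.0229852 / 1.0038072 = 0.1977370.

0.19774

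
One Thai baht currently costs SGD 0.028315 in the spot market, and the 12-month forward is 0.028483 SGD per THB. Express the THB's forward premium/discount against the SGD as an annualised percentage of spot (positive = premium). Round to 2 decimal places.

T = 1 year.
(F − S)/S = (0.028483 − 0.028315)/0.028315 = 0.0059333.
Per annum: 0.0059333 / 1 = 0.005933 = 0.59%.

+0.59%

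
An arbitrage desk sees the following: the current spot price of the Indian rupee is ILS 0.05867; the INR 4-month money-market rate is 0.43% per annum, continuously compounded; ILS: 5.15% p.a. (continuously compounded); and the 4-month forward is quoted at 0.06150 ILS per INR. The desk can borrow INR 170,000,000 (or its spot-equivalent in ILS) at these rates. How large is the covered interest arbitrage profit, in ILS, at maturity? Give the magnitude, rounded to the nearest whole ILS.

T = 4/12 years.
Invest the INR and cover forward: 170,000,000 × 1.001434361 × 0.06150 = ILS 10,469,996.24.
Convert at spot and invest in ILS: 170,000,000 × 0.05867 × 1.0173148607 = ILS 10,146,596.69.
The quoted forward overvalues INR, so borrow ILS, buy INR at spot, deposit the INR at 0.43%, and sell the proceeds forward at 0.06150.
Profit = 10,469,996.24 − 10,146,596.69 = ILS 323,400.

ILS 323,400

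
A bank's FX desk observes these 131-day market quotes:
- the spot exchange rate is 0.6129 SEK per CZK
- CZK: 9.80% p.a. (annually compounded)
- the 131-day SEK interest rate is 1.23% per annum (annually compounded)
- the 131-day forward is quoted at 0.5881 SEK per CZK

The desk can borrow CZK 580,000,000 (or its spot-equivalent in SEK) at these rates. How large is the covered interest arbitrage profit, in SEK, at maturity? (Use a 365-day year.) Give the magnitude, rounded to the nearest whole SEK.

T = 131/365 years.
Route A — deposit CZK, sell forward: 580,000,000 × 1.03412335555 × 0.5881 = SEK 352,737,408.33.
Route B — convert at spot, deposit SEK: 580,000,000 × 0.6129 × 1.00439723141 = SEK 357,045,136.62.
The quoted forward undervalues CZK, so borrow CZK, convert to SEK at spot, deposit the SEK at 1.23%, and buy CZK forward at 0.5881 to cover the loan.
Profit = 357,045,136.62 − 352,737,408.33 = SEK 4,307,728.

SEK 4,307,728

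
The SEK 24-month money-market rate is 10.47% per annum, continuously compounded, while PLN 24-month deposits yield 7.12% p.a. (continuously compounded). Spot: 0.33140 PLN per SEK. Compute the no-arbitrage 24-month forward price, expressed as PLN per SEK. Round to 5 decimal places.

0.30992

T = 2 years.
Growth of 1 PLN over T: e^(0.0712×2) = 1.1530378.
Growth of 1 SEK over T: e^(0.1047×2) = 1.2329381.
So F = 0.3314 × 1.1530378 / 1.2329381 = 0.3099237 (PLN/SEK).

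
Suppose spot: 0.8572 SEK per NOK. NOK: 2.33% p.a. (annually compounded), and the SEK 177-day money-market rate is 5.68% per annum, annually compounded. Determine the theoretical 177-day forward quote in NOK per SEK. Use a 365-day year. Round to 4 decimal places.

1.1485

T = 177/365 years.
SEK growth factor: (1 + 0.0568)^(177/365) = 1.0271524.
Growth of 1 NOK over T: (1 + 0.0233)^(177/365) = 1.0112319.
Forward (SEK per NOK) = 0.8572 × 1.0271524 / 1.0112319 = 0.8706955.
Quoted the other way: 1/0.8706955 = 1.1485 NOK per SEK.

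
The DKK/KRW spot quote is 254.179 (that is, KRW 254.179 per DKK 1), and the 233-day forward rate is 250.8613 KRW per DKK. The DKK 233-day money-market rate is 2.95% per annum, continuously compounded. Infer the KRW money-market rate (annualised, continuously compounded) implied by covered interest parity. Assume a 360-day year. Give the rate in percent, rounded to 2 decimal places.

0.92%

T = 233/360 years.
CIP gives F = S · g_KRW/g_DKK, so g_KRW/g_DKK = 250.8613/254.179 = 0.9869474.
The DKK side grows by e^(0.0295×233/360) = 1.0192765.
So the KRW growth factor = 1.0059723.
r = ln(1.0059723)/(233/360) = 0.009200 → 0.92%.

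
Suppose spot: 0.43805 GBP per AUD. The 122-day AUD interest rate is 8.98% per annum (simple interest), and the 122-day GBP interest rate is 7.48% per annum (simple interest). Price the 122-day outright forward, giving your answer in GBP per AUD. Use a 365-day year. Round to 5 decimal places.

T = 122/365 years.
GBP growth factor: 1 + 0.0748×122/365 = 1.0250016.
AUD accumulates by 1 + 0.0898×122/365 = 1.0300153.
Forward (GBP per AUD) = 0.43805 × 1.0250016 / 1.0300153 = 0.4359177.

0.43592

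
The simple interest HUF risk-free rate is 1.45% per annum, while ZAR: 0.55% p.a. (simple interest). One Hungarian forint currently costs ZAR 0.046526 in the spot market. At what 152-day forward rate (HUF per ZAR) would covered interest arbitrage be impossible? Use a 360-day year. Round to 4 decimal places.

21.5748

T = 152/360 years.
ZAR accumulates by 1 + 0.0055×152/360 = 1.00232222.
HUF accumulates by 1 + 0.0145×152/360 = 1.00612222.
CIP: F = S · (grow ZAR)/(grow HUF) = 0.046526 × 1.00232222/1.00612222 = 0.046350277 ZAR per HUF.
Quoted the other way: 1/0.046350277 = 21.5748 HUF per ZAR.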